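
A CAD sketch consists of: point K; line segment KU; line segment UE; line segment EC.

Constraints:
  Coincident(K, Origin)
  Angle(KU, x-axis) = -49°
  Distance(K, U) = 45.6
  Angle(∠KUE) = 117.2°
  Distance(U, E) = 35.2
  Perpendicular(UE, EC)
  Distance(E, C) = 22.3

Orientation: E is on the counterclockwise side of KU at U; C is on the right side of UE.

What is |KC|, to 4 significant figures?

84.21

K is at the origin; KU runs at -49.0° with length 45.6, so U = 45.6·(cos -49.0°, sin -49.0°) = (29.92, -34.41). ∠KUE = 117.2°, so UE runs at -49.0° + (180° − 117.2°) = 13.80° from the x-axis; with |UE| = 35.2, E = U + 35.2·(cos 13.80°, sin 13.80°) = (64.10, -26.02). UE ⟂ EC; with |EC| = 22.3 on the right of UE, C = E + 22.3·(0.2385, -0.9711) = (69.42, -47.67). Then |KC| = |C − K| = 84.21.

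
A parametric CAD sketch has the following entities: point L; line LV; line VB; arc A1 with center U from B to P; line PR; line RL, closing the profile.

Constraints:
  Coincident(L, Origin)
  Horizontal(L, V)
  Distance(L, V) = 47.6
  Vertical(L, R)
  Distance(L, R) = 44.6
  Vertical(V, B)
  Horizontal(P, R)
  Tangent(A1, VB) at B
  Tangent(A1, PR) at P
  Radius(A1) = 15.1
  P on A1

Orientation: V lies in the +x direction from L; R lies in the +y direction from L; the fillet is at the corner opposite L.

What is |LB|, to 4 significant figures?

56.00

The virtual corner opposite L is at (47.60, 44.60). The tangent condition forces UB to be normal to VB and since A1 is tangent to PR there, UP ⟂ PR, with radius 15.1, so the center U sits 15.1 in from both sides at U = (32.50, 29.50). That places the tangent points at B = (47.60, 29.50) on VB and P = (32.50, 44.60) on PR. Then |LB| = |B − L| = 56.00.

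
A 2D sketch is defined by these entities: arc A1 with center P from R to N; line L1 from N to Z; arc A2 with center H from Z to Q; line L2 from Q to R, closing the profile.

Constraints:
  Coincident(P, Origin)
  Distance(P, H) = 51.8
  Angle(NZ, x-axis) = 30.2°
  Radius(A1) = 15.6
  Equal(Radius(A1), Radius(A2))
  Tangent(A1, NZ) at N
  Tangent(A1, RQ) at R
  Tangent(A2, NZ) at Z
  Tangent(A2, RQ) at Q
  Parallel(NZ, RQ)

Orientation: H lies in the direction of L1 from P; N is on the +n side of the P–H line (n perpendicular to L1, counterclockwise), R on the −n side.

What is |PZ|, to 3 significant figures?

54.1

The slot axis is L1's direction at 30.2°, so u = (cos 30.2°, sin 30.2°) = (0.864, 0.503) and n = (−sin 30.2°, cos 30.2°) = (-0.503, 0.864). P is at the origin and H lies 51.8 along u from P, so H = 51.8·u = (44.8, 26.1). Tangency of A1 to both parallel lines with radius 15.6 puts N and R at P ± 15.6·n: N = (-7.85, 13.5), R = (7.85, -13.5). Equal radii place Z and Q the same way about H: Z = H + 15.6·n = (36.9, 39.5), Q = H − 15.6·n = (52.6, 12.6). Then |PZ| = |Z − P| = 54.1.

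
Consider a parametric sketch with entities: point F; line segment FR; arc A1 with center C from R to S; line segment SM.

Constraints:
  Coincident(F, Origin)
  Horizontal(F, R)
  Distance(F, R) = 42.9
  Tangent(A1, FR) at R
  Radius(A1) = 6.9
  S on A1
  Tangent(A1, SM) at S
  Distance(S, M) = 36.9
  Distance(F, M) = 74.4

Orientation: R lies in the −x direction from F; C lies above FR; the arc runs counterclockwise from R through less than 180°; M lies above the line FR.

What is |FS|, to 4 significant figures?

39.78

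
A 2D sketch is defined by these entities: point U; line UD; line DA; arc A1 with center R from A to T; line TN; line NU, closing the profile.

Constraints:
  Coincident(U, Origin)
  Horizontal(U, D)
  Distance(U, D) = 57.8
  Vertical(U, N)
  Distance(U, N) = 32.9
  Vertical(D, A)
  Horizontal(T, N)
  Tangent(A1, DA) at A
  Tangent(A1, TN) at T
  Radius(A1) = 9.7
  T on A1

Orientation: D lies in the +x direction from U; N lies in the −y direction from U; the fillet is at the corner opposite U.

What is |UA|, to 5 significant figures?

62.282

The virtual corner opposite U is at (57.800, -32.900). A1 meets DA tangentially, so RA is at right angles to DA and A1 meets TN tangentially, so RT is at right angles to TN, with radius 9.7, so the center R sits 9.7 in from both sides at R = (48.100, -23.200). That places the tangent points at A = (57.800, -23.200) on DA and T = (48.100, -32.900) on TN. Then |UA| = |A − U| = 62.282.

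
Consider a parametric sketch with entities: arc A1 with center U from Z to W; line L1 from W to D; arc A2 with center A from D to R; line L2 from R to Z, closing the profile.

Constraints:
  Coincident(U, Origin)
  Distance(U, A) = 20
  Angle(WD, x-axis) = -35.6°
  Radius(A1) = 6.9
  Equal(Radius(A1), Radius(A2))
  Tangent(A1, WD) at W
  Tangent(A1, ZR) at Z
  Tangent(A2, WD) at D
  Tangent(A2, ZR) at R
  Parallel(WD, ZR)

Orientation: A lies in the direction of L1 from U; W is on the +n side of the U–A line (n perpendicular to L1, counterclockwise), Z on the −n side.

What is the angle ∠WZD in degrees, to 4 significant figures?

55.39°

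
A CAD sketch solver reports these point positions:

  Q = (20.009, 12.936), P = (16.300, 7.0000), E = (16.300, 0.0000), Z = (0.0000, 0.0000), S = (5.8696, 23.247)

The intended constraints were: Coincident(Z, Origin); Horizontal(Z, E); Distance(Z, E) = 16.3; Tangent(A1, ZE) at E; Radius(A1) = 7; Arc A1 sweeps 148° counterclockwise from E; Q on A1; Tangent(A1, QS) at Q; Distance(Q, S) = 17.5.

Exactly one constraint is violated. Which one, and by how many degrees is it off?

Tangent(A1, QS) at Q — off by 4.10°.

Z = (0.00, 0.00) ✓; Z.y = 0.00, E.y = 0.00 ✓; |ZE| = 16.30 ✓; ∠(PE, EZ) = 90.00° ✓; |PE| = 7.000 ✓; bearing(P→Q) − bearing(P→E) = 148.0° ✓; |PQ| = 6.999 ✓; ∠(PQ, QS) = 94.10° ✗; |QS| = 17.50 ✓.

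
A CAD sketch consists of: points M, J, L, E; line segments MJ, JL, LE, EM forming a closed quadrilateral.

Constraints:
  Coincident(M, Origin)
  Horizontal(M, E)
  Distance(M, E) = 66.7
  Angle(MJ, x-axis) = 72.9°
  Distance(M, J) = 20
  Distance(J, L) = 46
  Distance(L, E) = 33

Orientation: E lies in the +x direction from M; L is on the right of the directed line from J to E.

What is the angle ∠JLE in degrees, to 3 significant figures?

106°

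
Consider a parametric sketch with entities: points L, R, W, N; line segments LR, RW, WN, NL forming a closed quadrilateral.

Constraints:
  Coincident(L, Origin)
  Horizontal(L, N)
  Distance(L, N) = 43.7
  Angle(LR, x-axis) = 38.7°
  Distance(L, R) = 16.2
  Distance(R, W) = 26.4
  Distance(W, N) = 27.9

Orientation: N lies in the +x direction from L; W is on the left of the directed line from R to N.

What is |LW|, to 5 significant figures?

42.596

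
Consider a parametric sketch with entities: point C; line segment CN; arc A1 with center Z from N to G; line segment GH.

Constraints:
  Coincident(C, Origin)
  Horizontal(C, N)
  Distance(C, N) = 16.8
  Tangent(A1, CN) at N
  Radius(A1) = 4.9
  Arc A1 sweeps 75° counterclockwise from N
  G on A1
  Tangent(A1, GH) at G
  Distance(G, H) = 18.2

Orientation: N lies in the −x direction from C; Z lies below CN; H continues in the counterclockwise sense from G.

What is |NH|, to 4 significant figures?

23.22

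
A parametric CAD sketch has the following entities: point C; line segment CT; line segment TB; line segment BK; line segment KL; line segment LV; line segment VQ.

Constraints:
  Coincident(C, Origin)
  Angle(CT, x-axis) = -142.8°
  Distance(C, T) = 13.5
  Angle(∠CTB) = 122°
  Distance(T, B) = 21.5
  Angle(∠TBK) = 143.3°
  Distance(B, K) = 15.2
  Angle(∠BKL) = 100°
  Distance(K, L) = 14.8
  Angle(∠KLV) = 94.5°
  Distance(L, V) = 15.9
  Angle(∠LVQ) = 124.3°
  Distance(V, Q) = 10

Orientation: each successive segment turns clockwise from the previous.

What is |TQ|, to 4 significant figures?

12.12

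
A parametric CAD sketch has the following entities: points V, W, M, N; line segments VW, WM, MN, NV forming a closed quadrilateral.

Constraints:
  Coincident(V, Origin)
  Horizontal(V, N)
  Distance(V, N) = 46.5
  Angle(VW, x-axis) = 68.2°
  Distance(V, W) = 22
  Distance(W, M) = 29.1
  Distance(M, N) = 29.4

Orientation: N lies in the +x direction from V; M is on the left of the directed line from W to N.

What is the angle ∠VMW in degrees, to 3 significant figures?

22.9°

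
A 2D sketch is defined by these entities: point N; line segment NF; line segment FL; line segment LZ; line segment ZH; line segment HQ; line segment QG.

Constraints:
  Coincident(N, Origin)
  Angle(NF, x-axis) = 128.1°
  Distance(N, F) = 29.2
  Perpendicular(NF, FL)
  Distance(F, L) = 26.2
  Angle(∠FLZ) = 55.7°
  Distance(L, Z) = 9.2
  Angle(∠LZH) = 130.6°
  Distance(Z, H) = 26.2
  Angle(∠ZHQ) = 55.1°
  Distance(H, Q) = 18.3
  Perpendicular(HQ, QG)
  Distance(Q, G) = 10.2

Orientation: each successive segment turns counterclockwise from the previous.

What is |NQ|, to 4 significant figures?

34.99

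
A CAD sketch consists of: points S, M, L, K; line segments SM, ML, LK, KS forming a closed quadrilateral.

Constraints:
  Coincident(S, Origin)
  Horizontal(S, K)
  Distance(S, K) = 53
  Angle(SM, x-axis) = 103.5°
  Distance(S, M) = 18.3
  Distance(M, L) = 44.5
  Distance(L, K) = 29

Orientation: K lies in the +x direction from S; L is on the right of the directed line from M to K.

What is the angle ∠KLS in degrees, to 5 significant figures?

125.90°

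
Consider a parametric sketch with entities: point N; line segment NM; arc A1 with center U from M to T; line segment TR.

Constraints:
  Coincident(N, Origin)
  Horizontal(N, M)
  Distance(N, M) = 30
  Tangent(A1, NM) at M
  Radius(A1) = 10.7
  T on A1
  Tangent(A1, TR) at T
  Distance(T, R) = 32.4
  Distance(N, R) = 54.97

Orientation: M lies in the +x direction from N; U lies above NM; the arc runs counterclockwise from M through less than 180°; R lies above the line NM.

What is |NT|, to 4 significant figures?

42.53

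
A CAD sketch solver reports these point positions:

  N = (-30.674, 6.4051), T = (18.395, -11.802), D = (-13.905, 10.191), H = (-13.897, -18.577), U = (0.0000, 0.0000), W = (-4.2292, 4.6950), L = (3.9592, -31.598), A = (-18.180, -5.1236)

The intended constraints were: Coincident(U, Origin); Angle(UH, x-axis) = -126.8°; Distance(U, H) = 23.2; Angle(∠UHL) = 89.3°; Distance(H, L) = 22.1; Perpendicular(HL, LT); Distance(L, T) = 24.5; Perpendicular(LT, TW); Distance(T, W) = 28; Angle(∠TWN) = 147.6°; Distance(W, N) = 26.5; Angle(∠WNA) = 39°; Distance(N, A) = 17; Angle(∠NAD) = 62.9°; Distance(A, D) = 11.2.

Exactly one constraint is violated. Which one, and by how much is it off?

Distance(A, D) = 11.2 — off by 4.70.

U = (0.00, 0.00) ✓; UH at -126.8° ✓; |UH| = 23.20 ✓; ∠UHL = 89.30° ✓; |HL| = 22.10 ✓; ∠(HL, LT) = 90.00° ✓; |LT| = 24.50 ✓; ∠(LT, TW) = 90.00° ✓; |TW| = 28.00 ✓; ∠TWN = 147.6° ✓; |WN| = 26.50 ✓; ∠WNA = 39.00° ✓; |NA| = 17.00 ✓; ∠NAD = 62.90° ✓; |AD| = 15.90 ✗.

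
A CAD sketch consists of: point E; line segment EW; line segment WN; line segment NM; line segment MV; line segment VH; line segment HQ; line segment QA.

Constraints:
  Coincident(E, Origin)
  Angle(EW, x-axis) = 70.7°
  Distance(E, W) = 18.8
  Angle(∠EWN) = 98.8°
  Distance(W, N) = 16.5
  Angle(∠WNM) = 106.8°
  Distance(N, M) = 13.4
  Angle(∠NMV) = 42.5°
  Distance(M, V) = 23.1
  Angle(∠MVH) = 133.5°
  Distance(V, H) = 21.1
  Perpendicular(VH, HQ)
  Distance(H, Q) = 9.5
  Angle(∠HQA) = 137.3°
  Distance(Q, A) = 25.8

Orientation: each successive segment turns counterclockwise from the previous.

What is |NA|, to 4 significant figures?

14.05

E is at the origin; EW runs at 70.7° with length 18.8, so W = (6.214, 17.74). ∠EWN = 98.8° gives WN at 151.9° from the x-axis; with |WN| = 16.5, N = (-8.341, 25.52). ∠WNM = 106.8° gives NM at -134.9° from the x-axis; with |NM| = 13.4, M = (-17.80, 16.02). ∠NMV = 42.5° gives MV at 2.600° from the x-axis; with |MV| = 23.1, V = (5.276, 17.07). ∠MVH = 133.5° gives VH at 49.10° from the x-axis; with |VH| = 21.1, H = (19.09, 33.02). VH is perpendicular to HQ, so HQ runs at 139.1°; with |HQ| = 9.5, Q = (11.91, 39.24). ∠HQA = 137.3° gives QA at -178.2° from the x-axis; with |QA| = 25.8, A = (-13.88, 38.43). Then |NA| = |A − N| = 14.05.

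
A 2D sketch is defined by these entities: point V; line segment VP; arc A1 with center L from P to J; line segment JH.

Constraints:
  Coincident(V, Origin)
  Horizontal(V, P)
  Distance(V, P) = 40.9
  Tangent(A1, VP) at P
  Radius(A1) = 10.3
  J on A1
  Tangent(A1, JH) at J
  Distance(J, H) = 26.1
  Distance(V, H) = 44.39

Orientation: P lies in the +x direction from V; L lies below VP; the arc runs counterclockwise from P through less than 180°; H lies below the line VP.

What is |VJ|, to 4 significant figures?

31.98

Checks: V.y = 0.00, P.y = 0.00 ✓; |LJ| = 10.30 ✓; ∠(LJ, JH) = 90.00° ✓; |JH| = 26.10 ✓; |VH| = 44.39 ✓.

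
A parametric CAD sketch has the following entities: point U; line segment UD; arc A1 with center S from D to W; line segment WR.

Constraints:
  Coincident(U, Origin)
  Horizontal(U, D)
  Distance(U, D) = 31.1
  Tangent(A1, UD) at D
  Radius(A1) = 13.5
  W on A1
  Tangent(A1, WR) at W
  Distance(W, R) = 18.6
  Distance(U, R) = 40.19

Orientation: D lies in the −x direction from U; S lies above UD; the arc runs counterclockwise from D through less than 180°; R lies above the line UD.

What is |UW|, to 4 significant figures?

23.87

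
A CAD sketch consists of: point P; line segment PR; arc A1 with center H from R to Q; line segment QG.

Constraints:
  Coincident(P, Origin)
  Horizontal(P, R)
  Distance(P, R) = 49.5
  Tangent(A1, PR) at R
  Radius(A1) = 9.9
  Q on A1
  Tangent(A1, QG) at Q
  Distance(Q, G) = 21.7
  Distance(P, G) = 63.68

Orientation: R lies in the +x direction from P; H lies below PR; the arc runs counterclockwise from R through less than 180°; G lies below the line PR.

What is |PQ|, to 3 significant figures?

44.4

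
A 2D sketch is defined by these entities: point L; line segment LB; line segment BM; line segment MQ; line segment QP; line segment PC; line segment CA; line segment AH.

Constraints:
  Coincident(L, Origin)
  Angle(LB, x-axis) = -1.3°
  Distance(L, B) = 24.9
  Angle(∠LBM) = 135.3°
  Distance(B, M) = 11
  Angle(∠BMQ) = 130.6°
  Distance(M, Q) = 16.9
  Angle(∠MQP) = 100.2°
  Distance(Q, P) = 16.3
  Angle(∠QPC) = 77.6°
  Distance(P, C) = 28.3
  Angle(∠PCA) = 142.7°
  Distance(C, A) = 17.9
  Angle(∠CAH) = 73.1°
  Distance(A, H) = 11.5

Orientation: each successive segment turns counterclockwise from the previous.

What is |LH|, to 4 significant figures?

36.72

L is at the origin; LB runs at -1.3° with length 24.9, so B = (24.89, -0.5649). ∠LBM = 135.3° gives BM at 43.40° from the x-axis; with |BM| = 11.0, M = (32.89, 6.993). ∠BMQ = 130.6° gives MQ at 92.80° from the x-axis; with |MQ| = 16.9, Q = (32.06, 23.87). ∠MQP = 100.2° gives QP at 172.6° from the x-axis; with |QP| = 16.3, P = (15.90, 25.97). ∠QPC = 77.6° gives PC at -85.00° from the x-axis; with |PC| = 28.3, C = (18.36, -2.220). ∠PCA = 142.7° gives CA at -47.70° from the x-axis; with |CA| = 17.9, A = (30.41, -15.46). ∠CAH = 73.1° gives AH at 59.20° from the x-axis; with |AH| = 11.5, H = (36.30, -5.581). Then |LH| = |H − L| = 36.72.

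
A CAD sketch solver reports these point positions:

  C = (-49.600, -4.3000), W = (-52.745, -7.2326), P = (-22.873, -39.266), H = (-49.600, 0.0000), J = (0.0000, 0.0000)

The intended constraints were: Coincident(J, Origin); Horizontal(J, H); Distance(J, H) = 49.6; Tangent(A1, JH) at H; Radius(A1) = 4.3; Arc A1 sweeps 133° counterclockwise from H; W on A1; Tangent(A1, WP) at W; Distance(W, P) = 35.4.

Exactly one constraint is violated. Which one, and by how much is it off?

Distance(W, P) = 35.4 — off by 8.40.

J = (0.00, 0.00) ✓; J.y = 0.00, H.y = 0.00 ✓; |JH| = 49.60 ✓; ∠(CH, HJ) = 90.00° ✓; |CH| = 4.300 ✓; bearing(C→W) − bearing(C→H) = 133.0° ✓; |CW| = 4.300 ✓; ∠(CW, WP) = 90.00° ✓; |WP| = 43.80 ✗.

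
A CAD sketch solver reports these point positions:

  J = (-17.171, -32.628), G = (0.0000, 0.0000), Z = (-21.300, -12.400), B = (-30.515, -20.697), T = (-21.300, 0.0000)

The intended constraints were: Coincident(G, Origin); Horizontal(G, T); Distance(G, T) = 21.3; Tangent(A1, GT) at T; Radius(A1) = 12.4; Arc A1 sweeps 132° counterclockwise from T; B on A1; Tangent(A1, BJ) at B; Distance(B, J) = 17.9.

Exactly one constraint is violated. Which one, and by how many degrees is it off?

Tangent(A1, BJ) at B — off by 6.20°.

G = (0.00, 0.00) ✓; G.y = 0.00, T.y = 0.00 ✓; |GT| = 21.30 ✓; ∠(ZT, TG) = 90.00° ✓; |ZT| = 12.40 ✓; bearing(Z→B) − bearing(Z→T) = 132.0° ✓; |ZB| = 12.40 ✓; ∠(ZB, BJ) = 83.80° ✗; |BJ| = 17.90 ✓.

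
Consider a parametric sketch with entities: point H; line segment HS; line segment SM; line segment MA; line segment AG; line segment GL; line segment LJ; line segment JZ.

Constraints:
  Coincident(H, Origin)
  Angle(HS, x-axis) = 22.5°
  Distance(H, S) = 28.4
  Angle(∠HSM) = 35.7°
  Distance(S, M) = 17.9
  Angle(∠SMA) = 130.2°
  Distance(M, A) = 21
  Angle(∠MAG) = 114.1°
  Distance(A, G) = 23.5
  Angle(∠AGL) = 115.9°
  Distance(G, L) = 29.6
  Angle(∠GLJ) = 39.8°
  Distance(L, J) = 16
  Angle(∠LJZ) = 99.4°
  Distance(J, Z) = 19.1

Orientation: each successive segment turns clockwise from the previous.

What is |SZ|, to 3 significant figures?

43.6

∠GLJ = 39.8° gives LJ at -81.8° from the x-axis; with |LJ| = 16.0, J = (1.20, 21.8). ∠LJZ = 99.4° gives JZ at -162° from the x-axis; with |JZ| = 19.1, Z = (-17.0, 16.0). Then |SZ| = |Z − S| = 43.6.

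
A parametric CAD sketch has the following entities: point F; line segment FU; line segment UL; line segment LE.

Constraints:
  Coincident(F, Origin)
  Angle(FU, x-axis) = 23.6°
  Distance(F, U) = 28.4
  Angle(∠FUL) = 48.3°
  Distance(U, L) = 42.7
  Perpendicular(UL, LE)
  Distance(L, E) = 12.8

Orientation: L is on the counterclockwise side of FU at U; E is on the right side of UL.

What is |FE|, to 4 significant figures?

41.51

F is at the origin; FU runs at 23.6° with length 28.4, so U = 28.4·(cos 23.6°, sin 23.6°) = (26.02, 11.37). ∠FUL = 48.3°, so UL runs at 23.6° + (180° − 48.3°) = 155.3° from the x-axis; with |UL| = 42.7, L = U + 42.7·(cos 155.3°, sin 155.3°) = (-12.77, 29.21). The perpendicularity gives LE at right angles to UL; with |LE| = 12.8 on the right of UL, E = L + 12.8·(0.4179, 0.9085) = (-7.420, 40.84). Then |FE| = |E − F| = 41.51.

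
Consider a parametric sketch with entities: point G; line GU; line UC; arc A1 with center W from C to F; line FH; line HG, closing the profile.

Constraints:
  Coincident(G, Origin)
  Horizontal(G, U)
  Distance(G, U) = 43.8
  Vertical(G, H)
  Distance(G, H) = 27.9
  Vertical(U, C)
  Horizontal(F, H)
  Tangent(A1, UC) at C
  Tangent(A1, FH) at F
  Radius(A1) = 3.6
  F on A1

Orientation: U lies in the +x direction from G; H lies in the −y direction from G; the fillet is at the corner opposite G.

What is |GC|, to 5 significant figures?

50.089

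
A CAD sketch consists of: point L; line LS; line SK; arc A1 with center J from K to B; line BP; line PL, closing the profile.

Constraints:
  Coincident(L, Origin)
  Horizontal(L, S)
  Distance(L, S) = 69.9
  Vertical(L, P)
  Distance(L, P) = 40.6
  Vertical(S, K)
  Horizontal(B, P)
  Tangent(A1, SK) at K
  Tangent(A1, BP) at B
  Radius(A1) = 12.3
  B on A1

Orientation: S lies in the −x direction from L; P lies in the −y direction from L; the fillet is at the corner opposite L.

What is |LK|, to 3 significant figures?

75.4

L is at the origin; LS is horizontal with |LS| = 69.9 and S on the −x side, so S = (-69.9, 0.00). L and P share the same x with |LP| = 40.6 and P on the −y side, so P = (0.00, -40.6). The virtual corner opposite L is at (-69.9, -40.6). The tangent condition forces JK to be normal to SK and since A1 is tangent to BP there, JB ⟂ BP, with radius 12.3, so the center J sits 12.3 in from both sides at J = (-57.6, -28.3). That places the tangent points at K = (-69.9, -28.3) on SK and B = (-57.6, -40.6) on BP. Then |LK| = |K − L| = 75.4.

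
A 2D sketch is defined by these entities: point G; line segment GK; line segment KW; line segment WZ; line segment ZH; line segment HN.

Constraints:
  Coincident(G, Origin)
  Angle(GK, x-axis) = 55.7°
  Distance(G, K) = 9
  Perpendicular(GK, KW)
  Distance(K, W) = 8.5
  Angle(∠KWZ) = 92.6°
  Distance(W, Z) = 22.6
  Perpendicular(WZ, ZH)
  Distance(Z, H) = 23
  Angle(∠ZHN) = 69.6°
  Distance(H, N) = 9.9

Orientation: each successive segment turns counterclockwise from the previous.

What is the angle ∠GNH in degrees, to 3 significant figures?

134°

G is at the origin; GK runs at 55.7° with length 9.0, so K = (5.07, 7.43). The perpendicularity gives KW at right angles to GK, so KW runs at 146°; with |KW| = 8.5, W = (-1.95, 12.2). ∠KWZ = 92.6° gives WZ at -127° from the x-axis; with |WZ| = 22.6, Z = (-15.5, -5.85). WZ ⟂ ZH, so ZH runs at -36.9°; with |ZH| = 23.0, H = (2.87, -19.7). ∠ZHN = 69.6° gives HN at 73.5° from the x-axis; with |HN| = 9.9, N = (5.68, -10.2). Then cos ∠GNH = NG·NH / (|NG||NH|), giving 134°.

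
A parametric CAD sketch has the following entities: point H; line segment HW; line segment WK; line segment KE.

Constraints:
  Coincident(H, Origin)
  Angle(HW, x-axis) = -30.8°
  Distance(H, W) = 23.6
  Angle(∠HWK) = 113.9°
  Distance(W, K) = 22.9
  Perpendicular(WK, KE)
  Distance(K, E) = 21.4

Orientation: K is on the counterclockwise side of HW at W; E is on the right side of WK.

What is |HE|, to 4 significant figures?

53.86

∠HWK = 113.9°, so WK runs at -30.8° + (180° − 113.9°) = 35.30° from the x-axis; with |WK| = 22.9, K = W + 22.9·(cos 35.30°, sin 35.30°) = (38.96, 1.149). The perpendicularity gives KE at right angles to WK; with |KE| = 21.4 on the right of WK, E = K + 21.4·(0.5779, -0.8161) = (51.33, -16.32). Then |HE| = |E − H| = 53.86.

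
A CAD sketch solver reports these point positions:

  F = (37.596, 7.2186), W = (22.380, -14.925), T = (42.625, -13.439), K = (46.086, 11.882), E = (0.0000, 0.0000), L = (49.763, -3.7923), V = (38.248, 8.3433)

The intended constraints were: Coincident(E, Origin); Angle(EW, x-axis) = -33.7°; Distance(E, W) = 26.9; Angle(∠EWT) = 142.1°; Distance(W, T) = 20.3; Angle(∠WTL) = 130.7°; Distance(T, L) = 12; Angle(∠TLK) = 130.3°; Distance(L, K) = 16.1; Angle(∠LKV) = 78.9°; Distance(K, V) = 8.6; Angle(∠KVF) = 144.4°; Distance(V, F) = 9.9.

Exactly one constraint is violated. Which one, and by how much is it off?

Distance(V, F) = 9.9 — off by 8.60.

E = (0.00, 0.00) ✓; EW at -33.70° ✓; |EW| = 26.90 ✓; ∠EWT = 142.1° ✓; |WT| = 20.30 ✓; ∠WTL = 130.7° ✓; |TL| = 12.00 ✓; ∠TLK = 130.3° ✓; |LK| = 16.10 ✓; ∠LKV = 78.90° ✓; |KV| = 8.600 ✓; ∠KVF = 144.4° ✓; |VF| = 1.300 ✗.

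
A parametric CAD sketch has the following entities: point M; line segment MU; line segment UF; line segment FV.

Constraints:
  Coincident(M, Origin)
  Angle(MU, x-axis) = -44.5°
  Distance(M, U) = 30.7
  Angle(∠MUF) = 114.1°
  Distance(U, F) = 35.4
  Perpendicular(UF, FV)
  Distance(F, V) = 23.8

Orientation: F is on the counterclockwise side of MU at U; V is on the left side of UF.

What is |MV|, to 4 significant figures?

48.12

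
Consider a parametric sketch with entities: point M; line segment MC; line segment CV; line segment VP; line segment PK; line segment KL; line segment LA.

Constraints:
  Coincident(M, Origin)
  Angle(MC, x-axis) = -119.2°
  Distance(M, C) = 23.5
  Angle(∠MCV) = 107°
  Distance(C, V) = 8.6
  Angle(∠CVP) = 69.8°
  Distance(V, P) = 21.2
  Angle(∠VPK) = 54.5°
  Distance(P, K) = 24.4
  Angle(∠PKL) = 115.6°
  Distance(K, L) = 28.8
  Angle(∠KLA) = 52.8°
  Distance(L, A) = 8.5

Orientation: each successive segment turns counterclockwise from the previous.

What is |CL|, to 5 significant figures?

25.254

M is at the origin; MC runs at -119.2° with length 23.5, so C = (-11.465, -20.514). ∠MCV = 107.0° gives CV at -46.200° from the x-axis; with |CV| = 8.6, V = (-5.5123, -26.721). ∠CVP = 69.8° gives VP at 64.000° from the x-axis; with |VP| = 21.2, P = (3.7812, -7.6664). ∠VPK = 54.5° gives PK at -170.50° from the x-axis; with |PK| = 24.4, K = (-20.284, -11.694). ∠PKL = 115.6° gives KL at -106.10° from the x-axis; with |KL| = 28.8, L = (-28.271, -39.364). Then |CL| = |L − C| = 25.254.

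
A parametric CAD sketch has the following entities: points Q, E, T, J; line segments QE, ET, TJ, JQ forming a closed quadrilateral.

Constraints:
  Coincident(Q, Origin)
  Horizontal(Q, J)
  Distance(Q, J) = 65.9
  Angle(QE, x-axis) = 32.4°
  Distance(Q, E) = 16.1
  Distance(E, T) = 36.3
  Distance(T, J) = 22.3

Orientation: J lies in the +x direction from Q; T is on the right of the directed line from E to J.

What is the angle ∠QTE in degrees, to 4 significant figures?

17.74°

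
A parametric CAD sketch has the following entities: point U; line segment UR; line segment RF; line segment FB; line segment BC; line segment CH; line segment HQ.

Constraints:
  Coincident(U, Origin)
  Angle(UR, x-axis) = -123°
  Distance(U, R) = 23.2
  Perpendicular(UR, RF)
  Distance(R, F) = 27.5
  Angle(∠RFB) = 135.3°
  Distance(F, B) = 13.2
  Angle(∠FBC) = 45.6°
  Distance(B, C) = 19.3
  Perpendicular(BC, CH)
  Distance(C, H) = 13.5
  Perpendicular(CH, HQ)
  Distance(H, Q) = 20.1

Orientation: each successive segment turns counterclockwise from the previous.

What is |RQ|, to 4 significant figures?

37.71

U is at the origin; UR runs at -123.0° with length 23.2, so R = (-12.64, -19.46). UR ⟂ RF, so RF runs at -33.00°; with |RF| = 27.5, F = (10.43, -34.43). ∠RFB = 135.3° gives FB at 11.70° from the x-axis; with |FB| = 13.2, B = (23.35, -31.76). ∠FBC = 45.6° gives BC at 146.1° from the x-axis; with |BC| = 19.3, C = (7.334, -20.99). BC is perpendicular to CH, so CH runs at -123.9°; with |CH| = 13.5, H = (-0.1952, -32.20). The perpendicularity gives HQ at right angles to CH, so HQ runs at -33.90°; with |HQ| = 20.1, Q = (16.49, -43.41). Then |RQ| = |Q − R| = 37.71.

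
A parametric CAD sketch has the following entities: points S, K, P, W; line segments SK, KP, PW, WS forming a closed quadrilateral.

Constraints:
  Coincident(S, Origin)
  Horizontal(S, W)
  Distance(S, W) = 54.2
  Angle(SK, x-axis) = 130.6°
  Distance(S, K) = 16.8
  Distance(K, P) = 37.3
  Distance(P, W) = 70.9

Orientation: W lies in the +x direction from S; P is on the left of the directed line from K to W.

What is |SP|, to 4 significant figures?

47.84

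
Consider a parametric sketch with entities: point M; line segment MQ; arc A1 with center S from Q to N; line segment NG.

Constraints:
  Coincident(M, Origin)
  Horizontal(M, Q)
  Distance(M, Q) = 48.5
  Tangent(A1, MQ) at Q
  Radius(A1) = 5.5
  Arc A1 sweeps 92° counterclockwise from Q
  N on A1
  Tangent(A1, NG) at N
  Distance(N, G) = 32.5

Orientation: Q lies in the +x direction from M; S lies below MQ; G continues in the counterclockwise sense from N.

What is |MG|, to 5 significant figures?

58.354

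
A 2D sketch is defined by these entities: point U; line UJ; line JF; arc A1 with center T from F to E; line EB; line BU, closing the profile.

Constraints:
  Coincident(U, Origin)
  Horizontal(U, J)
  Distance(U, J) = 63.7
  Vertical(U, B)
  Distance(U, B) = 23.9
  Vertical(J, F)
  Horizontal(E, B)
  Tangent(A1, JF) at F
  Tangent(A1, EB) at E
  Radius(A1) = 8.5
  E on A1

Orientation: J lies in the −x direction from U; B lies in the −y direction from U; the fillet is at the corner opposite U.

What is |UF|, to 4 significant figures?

65.54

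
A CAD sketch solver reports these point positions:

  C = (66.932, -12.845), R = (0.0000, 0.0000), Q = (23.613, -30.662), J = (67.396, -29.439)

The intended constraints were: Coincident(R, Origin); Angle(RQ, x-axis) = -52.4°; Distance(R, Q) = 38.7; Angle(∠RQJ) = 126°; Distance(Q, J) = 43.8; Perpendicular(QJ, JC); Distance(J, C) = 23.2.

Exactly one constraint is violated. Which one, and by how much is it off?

Distance(J, C) = 23.2 — off by 6.60.

R = (0.00, 0.00) ✓; RQ at -52.40° ✓; |RQ| = 38.70 ✓; ∠RQJ = 126.0° ✓; |QJ| = 43.80 ✓; ∠(QJ, JC) = 90.00° ✓; |JC| = 16.60 ✗.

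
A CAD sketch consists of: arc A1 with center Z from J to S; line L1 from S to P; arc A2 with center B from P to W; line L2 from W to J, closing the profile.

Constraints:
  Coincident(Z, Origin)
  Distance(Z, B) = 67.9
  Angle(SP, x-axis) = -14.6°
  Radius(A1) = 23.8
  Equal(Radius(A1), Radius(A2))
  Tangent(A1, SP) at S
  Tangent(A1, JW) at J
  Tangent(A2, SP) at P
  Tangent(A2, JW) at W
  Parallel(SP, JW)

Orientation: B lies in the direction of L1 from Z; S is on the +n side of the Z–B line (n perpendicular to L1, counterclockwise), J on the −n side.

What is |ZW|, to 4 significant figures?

71.95

The slot axis is L1's direction at -14.6°, so u = (cos -14.6°, sin -14.6°) = (0.9677, -0.2521) and n = (−sin -14.6°, cos -14.6°) = (0.2521, 0.9677). Z is at the origin and B lies 67.9 along u from Z, so B = 67.9·u = (65.71, -17.12). Tangency of A1 to both parallel lines with radius 23.8 puts S and J at Z ± 23.8·n: S = (5.999, 23.03), J = (-5.999, -23.03). Equal radii place P and W the same way about B: P = B + 23.8·n = (71.71, 5.916), W = B − 23.8·n = (59.71, -40.15). Then |ZW| = |W − Z| = 71.95.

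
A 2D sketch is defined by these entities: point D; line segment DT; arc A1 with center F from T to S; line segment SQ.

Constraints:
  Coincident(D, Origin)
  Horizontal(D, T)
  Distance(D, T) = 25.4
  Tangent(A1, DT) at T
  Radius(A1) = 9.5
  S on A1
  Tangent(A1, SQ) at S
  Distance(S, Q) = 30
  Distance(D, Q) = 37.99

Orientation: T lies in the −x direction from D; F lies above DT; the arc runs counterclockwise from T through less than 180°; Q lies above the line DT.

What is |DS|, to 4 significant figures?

17.76

Checks: |FS| = 9.500 ✓; ∠(FS, SQ) = 90.00° ✓; |SQ| = 30.00 ✓; |DQ| = 37.99 ✓.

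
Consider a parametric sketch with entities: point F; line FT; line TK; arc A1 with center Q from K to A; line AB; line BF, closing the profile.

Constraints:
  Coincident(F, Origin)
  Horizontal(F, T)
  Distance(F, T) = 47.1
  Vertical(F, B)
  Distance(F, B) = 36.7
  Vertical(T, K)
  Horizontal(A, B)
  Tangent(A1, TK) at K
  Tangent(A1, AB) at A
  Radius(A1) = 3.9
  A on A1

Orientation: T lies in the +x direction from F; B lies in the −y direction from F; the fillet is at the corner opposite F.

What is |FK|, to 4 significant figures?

57.40

F is at the origin; FT is horizontal with |FT| = 47.1 and T on the +x side, so T = (47.10, 0.000). F and B share the same x with |FB| = 36.7 and B on the −y side, so B = (0.000, -36.70). The virtual corner opposite F is at (47.10, -36.70). The tangent condition forces QK to be normal to TK and since A1 is tangent to AB there, QA ⟂ AB, with radius 3.9, so the center Q sits 3.9 in from both sides at Q = (43.20, -32.80). That places the tangent points at K = (47.10, -32.80) on TK and A = (43.20, -36.70) on AB. Then |FK| = |K − F| = 57.40.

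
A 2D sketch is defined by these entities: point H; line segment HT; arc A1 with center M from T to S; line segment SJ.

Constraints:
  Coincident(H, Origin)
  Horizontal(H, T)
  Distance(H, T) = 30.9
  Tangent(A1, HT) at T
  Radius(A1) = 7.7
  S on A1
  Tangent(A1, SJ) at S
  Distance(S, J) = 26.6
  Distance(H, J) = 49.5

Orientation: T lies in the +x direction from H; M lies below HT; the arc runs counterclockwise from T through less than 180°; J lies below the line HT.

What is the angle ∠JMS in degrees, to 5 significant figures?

73.856°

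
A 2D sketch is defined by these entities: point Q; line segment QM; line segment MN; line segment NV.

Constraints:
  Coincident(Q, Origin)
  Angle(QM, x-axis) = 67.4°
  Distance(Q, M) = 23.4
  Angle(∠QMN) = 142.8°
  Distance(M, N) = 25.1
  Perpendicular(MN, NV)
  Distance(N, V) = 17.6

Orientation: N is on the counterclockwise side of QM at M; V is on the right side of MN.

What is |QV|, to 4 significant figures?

54.05

∠QMN = 142.8°, so MN runs at 67.4° + (180° − 142.8°) = 104.6° from the x-axis; with |MN| = 25.1, N = M + 25.1·(cos 104.6°, sin 104.6°) = (2.666, 45.89). MN ⟂ NV; with |NV| = 17.6 on the right of MN, V = N + 17.6·(0.9677, 0.2521) = (19.70, 50.33). Then |QV| = |V − Q| = 54.05.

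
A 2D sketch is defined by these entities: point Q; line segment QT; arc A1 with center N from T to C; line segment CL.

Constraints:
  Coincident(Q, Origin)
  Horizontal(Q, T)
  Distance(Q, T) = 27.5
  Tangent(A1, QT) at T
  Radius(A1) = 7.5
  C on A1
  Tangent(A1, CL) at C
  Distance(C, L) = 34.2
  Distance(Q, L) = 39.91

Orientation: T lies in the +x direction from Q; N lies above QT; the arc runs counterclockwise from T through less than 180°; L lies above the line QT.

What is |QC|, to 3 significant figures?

35.4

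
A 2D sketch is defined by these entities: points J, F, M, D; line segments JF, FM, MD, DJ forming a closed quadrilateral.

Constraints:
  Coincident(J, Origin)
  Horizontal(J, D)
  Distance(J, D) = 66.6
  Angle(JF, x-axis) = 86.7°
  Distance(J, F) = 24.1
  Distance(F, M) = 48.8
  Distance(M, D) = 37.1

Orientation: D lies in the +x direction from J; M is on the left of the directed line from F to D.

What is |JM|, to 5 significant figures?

59.322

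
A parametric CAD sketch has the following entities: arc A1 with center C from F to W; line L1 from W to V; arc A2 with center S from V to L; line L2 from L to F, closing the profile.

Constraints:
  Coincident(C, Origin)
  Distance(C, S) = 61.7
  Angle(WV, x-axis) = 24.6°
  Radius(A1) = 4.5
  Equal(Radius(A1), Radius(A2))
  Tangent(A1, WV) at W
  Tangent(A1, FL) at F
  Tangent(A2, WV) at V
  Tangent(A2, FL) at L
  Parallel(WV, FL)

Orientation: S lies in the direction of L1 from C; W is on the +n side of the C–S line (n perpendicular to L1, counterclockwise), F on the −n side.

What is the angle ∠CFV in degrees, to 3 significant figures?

81.7°

The slot axis is L1's direction at 24.6°, so u = (cos 24.6°, sin 24.6°) = (0.909, 0.416) and n = (−sin 24.6°, cos 24.6°) = (-0.416, 0.909). C is at the origin and S lies 61.7 along u from C, so S = 61.7·u = (56.1, 25.7). Tangency of A1 to both parallel lines with radius 4.5 puts W and F at C ± 4.5·n: W = (-1.87, 4.09), F = (1.87, -4.09). Equal radii place V and L the same way about S: V = S + 4.5·n = (54.2, 29.8), L = S − 4.5·n = (58.0, 21.6). Then cos ∠CFV = FC·FV / (|FC||FV|), giving 81.7°.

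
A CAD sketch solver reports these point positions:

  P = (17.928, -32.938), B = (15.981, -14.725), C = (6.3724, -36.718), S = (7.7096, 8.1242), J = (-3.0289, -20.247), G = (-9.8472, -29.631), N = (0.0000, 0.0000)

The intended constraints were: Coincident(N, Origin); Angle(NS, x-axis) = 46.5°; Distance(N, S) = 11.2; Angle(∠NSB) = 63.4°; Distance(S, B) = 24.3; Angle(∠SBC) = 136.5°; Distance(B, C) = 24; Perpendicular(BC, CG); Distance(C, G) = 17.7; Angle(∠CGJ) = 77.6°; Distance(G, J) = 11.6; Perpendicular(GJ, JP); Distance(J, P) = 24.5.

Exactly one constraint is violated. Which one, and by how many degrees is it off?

Perpendicular(GJ, JP) — off by 4.80°.

N = (0.00, 0.00) ✓; NS at 46.50° ✓; |NS| = 11.20 ✓; ∠NSB = 63.40° ✓; |SB| = 24.30 ✓; ∠SBC = 136.5° ✓; |BC| = 24.00 ✓; ∠(BC, CG) = 90.00° ✓; |CG| = 17.70 ✓; ∠CGJ = 77.60° ✓; |GJ| = 11.60 ✓; ∠(GJ, JP) = 85.20° ✗; |JP| = 24.50 ✓.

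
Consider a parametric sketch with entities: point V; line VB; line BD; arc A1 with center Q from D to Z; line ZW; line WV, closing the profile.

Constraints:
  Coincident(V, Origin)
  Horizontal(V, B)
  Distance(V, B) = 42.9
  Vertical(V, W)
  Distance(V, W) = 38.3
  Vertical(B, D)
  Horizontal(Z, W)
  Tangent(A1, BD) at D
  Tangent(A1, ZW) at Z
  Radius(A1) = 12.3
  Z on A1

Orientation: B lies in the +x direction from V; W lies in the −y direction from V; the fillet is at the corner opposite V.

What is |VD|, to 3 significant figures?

50.2

V is at the origin; VB is horizontal with |VB| = 42.9 and B on the +x side, so B = (42.9, 0.00). VW is vertical with |VW| = 38.3 and W on the −y side, so W = (0.00, -38.3). The virtual corner opposite V is at (42.9, -38.3). A1 meets BD tangentially, so QD is at right angles to BD and since A1 is tangent to ZW there, QZ ⟂ ZW, with radius 12.3, so the center Q sits 12.3 in from both sides at Q = (30.6, -26.0). That places the tangent points at D = (42.9, -26.0) on BD and Z = (30.6, -38.3) on ZW. Then |VD| = |D − V| = 50.2.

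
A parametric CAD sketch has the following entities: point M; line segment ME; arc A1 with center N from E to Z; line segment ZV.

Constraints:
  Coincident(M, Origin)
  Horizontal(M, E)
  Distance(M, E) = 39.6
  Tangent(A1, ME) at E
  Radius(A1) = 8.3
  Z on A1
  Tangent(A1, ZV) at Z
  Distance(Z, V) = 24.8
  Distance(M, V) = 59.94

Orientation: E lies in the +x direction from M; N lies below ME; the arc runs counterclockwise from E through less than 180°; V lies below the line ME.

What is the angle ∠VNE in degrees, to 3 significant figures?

155°

Checks: |NZ| = 8.300 ✓; ∠(NZ, ZV) = 90.00° ✓; |ZV| = 24.80 ✓; |MV| = 59.94 ✓.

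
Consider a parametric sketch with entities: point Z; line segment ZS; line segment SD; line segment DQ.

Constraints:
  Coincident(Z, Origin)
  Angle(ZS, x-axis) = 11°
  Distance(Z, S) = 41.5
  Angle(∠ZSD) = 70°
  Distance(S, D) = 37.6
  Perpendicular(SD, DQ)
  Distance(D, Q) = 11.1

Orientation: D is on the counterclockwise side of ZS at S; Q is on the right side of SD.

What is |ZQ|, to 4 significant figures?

55.30

Z is at the origin; ZS runs at 11.0° with length 41.5, so S = 41.5·(cos 11.0°, sin 11.0°) = (40.74, 7.919). ∠ZSD = 70.0°, so SD runs at 11.0° + (180° − 70.0°) = 121.0° from the x-axis; with |SD| = 37.6, D = S + 37.6·(cos 121.0°, sin 121.0°) = (21.37, 40.15). SD is perpendicular to DQ; with |DQ| = 11.1 on the right of SD, Q = D + 11.1·(0.8572, 0.5150) = (30.89, 45.86). Then |ZQ| = |Q − Z| = 55.30.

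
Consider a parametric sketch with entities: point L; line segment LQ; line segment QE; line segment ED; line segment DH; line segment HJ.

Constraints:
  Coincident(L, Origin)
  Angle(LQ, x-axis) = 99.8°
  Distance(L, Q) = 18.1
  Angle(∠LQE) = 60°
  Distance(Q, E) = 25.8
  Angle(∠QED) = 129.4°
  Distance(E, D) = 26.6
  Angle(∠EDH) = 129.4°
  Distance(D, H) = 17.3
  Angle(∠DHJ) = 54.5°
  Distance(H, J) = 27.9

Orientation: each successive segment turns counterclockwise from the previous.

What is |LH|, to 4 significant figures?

37.34

∠QED = 129.4° gives ED at -89.60° from the x-axis; with |ED| = 26.6, D = (-22.72, -25.28). ∠EDH = 129.4° gives DH at -39.00° from the x-axis; with |DH| = 17.3, H = (-9.272, -36.17). Then |LH| = |H − L| = 37.34.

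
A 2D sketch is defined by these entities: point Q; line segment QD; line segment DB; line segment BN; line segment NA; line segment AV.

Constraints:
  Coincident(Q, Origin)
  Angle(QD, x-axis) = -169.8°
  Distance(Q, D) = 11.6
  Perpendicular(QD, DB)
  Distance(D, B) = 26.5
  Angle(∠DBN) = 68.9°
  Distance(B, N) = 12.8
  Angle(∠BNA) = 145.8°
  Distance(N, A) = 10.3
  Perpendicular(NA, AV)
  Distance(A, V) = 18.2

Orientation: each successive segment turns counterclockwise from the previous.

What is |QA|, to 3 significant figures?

14.8

Q is at the origin; QD runs at -169.8° with length 11.6, so D = (-11.4, -2.05). QD ⟂ DB, so DB runs at -79.8°; with |DB| = 26.5, B = (-6.72, -28.1). ∠DBN = 68.9° gives BN at 31.3° from the x-axis; with |BN| = 12.8, N = (4.21, -21.5). ∠BNA = 145.8° gives NA at 65.5° from the x-axis; with |NA| = 10.3, A = (8.48, -12.1). Then |QA| = |A − Q| = 14.8.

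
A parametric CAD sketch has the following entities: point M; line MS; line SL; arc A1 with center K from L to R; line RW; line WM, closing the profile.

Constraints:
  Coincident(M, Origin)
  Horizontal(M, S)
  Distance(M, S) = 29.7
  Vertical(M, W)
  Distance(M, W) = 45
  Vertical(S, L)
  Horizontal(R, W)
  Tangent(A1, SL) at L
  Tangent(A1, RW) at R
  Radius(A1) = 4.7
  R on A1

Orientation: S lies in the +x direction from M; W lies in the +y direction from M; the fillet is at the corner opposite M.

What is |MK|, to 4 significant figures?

47.42

M is at the origin; MS is horizontal with |MS| = 29.7 and S on the +x side, so S = (29.70, 0.000). MW is vertical with |MW| = 45.0 and W on the +y side, so W = (0.000, 45.00). The virtual corner opposite M is at (29.70, 45.00). The tangent condition forces KL to be normal to SL and since A1 is tangent to RW there, KR ⟂ RW, with radius 4.7, so the center K sits 4.7 in from both sides at K = (25.00, 40.30). Then |MK| = |K − M| = 47.42.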